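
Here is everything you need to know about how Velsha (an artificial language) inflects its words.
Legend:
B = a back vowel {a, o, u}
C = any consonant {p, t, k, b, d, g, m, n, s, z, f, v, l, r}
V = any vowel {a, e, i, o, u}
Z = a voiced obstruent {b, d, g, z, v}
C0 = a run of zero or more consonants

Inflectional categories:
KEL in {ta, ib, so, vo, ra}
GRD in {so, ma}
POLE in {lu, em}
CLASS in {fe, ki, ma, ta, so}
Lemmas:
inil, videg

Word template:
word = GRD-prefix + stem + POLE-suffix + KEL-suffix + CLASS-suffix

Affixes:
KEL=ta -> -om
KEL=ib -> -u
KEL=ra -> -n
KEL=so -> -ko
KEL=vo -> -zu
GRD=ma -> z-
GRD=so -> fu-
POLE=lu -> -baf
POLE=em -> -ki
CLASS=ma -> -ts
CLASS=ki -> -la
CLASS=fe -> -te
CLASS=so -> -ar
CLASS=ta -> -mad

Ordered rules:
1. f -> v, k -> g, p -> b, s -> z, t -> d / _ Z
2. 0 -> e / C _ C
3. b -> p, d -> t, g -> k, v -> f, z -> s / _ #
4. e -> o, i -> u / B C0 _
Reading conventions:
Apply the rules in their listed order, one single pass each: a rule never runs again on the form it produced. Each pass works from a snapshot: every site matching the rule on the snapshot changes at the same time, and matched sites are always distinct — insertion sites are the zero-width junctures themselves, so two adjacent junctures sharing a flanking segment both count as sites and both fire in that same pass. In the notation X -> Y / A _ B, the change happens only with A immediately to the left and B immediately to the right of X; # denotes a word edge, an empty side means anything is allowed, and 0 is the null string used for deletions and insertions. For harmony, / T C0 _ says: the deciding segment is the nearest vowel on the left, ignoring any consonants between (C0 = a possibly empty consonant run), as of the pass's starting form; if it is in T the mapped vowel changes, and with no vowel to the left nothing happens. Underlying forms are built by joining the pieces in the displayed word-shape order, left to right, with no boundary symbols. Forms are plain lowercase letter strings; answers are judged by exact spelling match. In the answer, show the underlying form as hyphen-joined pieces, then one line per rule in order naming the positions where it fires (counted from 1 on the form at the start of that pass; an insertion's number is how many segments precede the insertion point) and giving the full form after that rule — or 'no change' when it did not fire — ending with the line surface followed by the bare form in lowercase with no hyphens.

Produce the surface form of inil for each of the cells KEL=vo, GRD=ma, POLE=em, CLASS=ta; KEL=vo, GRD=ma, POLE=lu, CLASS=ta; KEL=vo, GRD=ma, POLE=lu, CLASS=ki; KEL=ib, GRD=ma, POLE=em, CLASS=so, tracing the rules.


cell KEL=vo, GRD=ma, POLE=em, CLASS=ta:
underlying: z-inil-ki-zu-mad
1. f -> v, k -> g, p -> b, s -> z, t -> d / _ Z: no change
2. 0 -> e / C _ C: inserts after position(s) 5: zinilekizumad
3. b -> p, d -> t, g -> k, v -> f, z -> s / _ #: fires at position(s) 13: zinilekizumat
4. e -> o, i -> u / B C0 _: no change
surface: zinilekizumat

cell KEL=vo, GRD=ma, POLE=lu, CLASS=ta:
underlying: z-inil-baf-zu-mad
1. f -> v, k -> g, p -> b, s -> z, t -> d / _ Z: fires at position(s) 8: zinilbavzumad
2. 0 -> e / C _ C: inserts after position(s) 5, 8: zinilebavezumad
3. b -> p, d -> t, g -> k, v -> f, z -> s / _ #: fires at position(s) 15: zinilebavezumat
4. e -> o, i -> u / B C0 _: fires at position(s) 10: zinilebavozumat
surface: zinilebavozumat

cell KEL=vo, GRD=ma, POLE=lu, CLASS=ki:
underlying: z-inil-baf-zu-la
1. f -> v, k -> g, p -> b, s -> z, t -> d / _ Z: fires at position(s) 8: zinilbavzula
2. 0 -> e / C _ C: inserts after position(s) 5, 8: zinilebavezula
3. b -> p, d -> t, g -> k, v -> f, z -> s / _ #: no change
4. e -> o, i -> u / B C0 _: fires at position(s) 10: zinilebavozula
surface: zinilebavozula

cell KEL=ib, GRD=ma, POLE=em, CLASS=so:
underlying: z-inil-ki-u-ar
1. f -> v, k -> g, p -> b, s -> z, t -> d / _ Z: no change
2. 0 -> e / C _ C: inserts after position(s) 5: zinilekiuar
3. b -> p, d -> t, g -> k, v -> f, z -> s / _ #: no change
4. e -> o, i -> u / B C0 _: no change
surface: zinilekiuar


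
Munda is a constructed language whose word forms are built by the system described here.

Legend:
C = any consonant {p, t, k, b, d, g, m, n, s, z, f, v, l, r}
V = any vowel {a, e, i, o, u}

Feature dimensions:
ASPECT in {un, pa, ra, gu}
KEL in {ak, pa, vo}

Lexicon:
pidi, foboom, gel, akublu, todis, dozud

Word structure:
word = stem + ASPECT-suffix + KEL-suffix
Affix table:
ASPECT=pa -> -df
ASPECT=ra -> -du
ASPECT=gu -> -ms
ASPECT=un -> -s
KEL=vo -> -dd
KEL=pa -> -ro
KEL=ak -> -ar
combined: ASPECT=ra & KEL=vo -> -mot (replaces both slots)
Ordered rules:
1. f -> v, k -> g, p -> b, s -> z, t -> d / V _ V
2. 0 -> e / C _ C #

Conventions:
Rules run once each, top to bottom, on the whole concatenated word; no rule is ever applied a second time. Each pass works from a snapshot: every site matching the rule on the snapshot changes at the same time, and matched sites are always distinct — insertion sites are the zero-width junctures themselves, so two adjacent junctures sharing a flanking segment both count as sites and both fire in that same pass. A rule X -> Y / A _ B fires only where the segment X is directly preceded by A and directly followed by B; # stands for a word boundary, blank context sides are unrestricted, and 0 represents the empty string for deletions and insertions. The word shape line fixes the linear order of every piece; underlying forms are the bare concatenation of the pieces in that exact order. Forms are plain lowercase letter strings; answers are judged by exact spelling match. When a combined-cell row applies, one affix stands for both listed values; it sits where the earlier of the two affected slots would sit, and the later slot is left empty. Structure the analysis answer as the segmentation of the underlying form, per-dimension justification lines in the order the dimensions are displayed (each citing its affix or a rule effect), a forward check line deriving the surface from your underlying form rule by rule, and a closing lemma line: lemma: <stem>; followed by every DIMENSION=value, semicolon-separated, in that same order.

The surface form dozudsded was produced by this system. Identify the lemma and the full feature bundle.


underlying: dozud-s-dd
ASPECT=un - signalled by the affix -s
KEL=vo - signalled by the affix -dd
check: dozudsdd -> dozudsdd -> dozudsded
lemma: dozud; ASPECT=un; KEL=vo


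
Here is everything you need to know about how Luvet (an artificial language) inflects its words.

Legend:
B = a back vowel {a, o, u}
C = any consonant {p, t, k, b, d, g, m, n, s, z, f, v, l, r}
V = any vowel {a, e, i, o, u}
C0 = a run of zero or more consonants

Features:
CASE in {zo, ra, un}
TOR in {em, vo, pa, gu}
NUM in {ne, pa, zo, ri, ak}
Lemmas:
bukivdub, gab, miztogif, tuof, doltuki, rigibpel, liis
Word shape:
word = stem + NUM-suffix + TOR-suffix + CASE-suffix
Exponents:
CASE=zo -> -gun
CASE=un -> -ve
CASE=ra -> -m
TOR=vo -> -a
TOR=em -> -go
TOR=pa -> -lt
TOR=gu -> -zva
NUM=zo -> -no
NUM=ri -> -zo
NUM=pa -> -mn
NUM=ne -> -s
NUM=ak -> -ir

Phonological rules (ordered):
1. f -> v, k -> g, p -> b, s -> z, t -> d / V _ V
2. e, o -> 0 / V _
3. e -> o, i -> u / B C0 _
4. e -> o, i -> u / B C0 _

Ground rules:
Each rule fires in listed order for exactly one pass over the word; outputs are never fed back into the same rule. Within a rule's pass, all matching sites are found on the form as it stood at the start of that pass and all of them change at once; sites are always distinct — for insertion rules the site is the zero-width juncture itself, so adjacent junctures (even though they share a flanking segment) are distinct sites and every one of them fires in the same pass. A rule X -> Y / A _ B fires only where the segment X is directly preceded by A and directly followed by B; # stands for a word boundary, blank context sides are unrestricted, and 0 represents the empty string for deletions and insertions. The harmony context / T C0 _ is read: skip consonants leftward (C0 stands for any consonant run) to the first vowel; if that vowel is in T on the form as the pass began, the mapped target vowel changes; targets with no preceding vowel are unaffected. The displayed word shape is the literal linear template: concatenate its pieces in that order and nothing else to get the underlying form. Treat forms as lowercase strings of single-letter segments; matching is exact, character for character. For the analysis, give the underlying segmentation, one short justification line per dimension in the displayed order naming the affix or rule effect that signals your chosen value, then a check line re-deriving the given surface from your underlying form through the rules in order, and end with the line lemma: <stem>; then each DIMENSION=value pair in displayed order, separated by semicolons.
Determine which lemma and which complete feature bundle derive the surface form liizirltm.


underlying: liis-ir-lt-m
CASE=ra - signalled by the affix -m
TOR=pa - signalled by the affix -lt
NUM=ak - signalled by the affix -ir
check: liisirltm -> liizirltm -> liizirltm -> liizirltm -> liizirltm
lemma: liis; CASE=ra; TOR=pa; NUM=ak


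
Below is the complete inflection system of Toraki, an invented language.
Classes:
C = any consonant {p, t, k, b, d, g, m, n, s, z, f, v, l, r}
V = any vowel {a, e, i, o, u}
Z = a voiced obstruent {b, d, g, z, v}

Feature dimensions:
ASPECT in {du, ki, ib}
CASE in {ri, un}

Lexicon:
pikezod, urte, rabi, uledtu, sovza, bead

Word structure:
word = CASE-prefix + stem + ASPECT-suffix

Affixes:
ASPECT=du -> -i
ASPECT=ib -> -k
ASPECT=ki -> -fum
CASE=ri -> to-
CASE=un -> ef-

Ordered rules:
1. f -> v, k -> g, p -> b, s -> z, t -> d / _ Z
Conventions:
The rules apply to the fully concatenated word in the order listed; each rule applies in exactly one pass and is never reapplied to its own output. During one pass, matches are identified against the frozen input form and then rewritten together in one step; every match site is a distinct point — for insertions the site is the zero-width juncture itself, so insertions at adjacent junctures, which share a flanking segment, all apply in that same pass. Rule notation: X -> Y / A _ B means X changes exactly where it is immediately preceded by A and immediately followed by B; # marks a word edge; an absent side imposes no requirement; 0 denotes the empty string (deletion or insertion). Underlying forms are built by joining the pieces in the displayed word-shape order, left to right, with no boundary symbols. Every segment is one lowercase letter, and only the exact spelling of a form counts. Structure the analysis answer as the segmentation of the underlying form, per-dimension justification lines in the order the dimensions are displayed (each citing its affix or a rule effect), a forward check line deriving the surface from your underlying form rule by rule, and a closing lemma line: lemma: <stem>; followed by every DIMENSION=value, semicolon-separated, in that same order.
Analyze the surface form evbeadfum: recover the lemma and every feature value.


underlying: ef-bead-fum
ASPECT=ki - signalled by the affix -fum
CASE=un - signalled by the affix ef-
check: efbeadfum -> evbeadfum
lemma: bead; ASPECT=ki; CASE=un


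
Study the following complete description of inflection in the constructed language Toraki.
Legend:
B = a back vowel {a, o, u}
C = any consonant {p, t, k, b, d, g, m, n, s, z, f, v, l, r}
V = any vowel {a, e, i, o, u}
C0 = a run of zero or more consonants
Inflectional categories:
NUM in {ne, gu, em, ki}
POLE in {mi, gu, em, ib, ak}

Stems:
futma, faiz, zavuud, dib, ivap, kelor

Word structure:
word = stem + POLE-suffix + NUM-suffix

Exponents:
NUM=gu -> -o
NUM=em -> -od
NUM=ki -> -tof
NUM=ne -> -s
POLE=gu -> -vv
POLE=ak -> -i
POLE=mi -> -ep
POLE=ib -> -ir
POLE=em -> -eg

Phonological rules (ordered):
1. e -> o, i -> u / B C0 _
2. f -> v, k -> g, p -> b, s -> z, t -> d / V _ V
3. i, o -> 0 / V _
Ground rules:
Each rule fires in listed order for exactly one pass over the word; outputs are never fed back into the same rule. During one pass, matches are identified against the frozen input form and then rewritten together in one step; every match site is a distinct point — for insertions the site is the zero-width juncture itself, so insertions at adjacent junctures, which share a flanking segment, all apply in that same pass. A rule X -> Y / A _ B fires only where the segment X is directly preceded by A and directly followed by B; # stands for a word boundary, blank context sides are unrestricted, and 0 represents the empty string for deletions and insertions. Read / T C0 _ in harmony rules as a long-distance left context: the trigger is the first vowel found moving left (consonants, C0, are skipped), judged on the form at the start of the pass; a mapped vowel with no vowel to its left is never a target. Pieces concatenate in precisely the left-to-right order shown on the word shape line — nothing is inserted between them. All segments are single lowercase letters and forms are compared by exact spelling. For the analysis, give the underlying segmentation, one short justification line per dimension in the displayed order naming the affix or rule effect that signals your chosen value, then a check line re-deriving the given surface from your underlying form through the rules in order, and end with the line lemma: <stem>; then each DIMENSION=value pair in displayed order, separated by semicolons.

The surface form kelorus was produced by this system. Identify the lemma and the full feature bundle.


underlying: kelor-i-s
NUM=ne - signalled by the affix -s
POLE=ak - signalled by the affix -i
check: keloris -> kelorus -> kelorus -> kelorus
lemma: kelor; NUM=ne; POLE=ak


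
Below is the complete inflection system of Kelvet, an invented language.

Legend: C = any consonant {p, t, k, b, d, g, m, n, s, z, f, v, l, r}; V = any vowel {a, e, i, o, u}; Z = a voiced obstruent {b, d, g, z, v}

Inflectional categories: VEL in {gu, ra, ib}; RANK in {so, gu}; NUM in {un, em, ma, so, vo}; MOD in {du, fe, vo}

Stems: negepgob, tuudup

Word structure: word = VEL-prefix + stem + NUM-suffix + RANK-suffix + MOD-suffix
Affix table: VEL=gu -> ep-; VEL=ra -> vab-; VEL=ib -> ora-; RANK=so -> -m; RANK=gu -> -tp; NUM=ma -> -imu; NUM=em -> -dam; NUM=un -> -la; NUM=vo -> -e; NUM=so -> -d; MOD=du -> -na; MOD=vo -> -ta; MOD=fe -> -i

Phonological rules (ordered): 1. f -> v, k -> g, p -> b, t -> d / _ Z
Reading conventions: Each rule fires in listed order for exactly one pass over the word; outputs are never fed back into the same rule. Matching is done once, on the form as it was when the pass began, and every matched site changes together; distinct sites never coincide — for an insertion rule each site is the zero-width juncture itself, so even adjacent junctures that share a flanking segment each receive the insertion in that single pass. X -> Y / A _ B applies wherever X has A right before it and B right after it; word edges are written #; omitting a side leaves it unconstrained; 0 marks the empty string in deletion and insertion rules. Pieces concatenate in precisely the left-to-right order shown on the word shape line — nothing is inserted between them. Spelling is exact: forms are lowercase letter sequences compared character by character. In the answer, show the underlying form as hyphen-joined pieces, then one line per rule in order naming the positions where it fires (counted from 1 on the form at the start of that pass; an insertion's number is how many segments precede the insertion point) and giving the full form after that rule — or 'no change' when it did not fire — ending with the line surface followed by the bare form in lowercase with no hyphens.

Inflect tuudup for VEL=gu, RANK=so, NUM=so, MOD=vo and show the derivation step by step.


underlying: ep-tuudup-d-m-ta
1. f -> v, k -> g, p -> b, t -> d / _ Z: fires at position(s) 8: eptuudubdmta
surface: eptuudubdmta


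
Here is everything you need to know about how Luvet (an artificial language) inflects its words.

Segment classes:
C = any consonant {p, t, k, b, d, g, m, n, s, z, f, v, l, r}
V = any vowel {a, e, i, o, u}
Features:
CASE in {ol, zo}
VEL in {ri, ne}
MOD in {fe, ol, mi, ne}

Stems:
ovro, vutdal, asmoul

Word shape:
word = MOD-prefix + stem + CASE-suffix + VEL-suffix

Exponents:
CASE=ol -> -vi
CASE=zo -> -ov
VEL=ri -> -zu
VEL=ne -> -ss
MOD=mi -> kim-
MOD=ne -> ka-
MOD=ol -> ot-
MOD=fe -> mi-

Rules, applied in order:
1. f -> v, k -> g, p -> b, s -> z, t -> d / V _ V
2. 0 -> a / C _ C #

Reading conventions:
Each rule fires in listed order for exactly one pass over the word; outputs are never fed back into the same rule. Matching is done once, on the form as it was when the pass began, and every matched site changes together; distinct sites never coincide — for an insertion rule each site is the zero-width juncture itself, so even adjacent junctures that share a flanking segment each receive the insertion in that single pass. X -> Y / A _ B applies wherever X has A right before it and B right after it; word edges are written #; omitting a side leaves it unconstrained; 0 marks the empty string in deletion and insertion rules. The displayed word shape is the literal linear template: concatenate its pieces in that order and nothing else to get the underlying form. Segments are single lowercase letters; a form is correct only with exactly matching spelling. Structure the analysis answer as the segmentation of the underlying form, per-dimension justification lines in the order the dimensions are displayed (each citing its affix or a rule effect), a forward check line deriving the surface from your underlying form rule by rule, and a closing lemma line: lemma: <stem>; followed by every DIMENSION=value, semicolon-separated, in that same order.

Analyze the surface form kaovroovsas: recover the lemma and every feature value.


underlying: ka-ovro-ov-ss
CASE=zo - signalled by the affix -ov
VEL=ne - signalled by the affix -ss
MOD=ne - signalled by the affix ka-
check: kaovroovss -> kaovroovss -> kaovroovsas
lemma: ovro; CASE=zo; VEL=ne; MOD=ne


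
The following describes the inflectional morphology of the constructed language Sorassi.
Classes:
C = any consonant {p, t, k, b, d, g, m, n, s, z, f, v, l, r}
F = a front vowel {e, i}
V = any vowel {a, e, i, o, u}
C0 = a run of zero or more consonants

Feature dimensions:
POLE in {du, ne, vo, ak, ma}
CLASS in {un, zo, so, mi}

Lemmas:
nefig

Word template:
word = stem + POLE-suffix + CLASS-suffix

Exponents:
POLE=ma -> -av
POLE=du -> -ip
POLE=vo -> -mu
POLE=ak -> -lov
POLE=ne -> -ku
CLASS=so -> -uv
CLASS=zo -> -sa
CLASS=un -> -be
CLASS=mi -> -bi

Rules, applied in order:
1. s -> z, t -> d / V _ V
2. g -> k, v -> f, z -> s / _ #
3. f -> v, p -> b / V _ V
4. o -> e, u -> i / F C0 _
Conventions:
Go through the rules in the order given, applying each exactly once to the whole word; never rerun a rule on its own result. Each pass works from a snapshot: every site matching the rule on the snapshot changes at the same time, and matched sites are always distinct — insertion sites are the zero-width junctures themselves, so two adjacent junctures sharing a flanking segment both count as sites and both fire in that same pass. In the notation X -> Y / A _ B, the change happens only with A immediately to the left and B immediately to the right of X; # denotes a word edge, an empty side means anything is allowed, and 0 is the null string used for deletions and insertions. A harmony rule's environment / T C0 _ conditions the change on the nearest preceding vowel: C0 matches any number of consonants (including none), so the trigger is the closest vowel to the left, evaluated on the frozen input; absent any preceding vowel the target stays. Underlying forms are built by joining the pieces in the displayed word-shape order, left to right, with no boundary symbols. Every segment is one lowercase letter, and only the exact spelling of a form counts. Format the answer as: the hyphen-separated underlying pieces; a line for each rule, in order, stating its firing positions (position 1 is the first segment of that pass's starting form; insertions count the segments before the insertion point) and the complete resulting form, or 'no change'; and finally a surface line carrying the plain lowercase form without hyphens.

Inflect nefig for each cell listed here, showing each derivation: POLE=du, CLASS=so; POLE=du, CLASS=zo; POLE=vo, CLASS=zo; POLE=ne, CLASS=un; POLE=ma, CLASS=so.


cell POLE=du, CLASS=so:
underlying: nefig-ip-uv
1. s -> z, t -> d / V _ V: no change
2. g -> k, v -> f, z -> s / _ #: fires at position(s) 9: nefigipuf
3. f -> v, p -> b / V _ V: fires at position(s) 3, 7: nevigibuf
4. o -> e, u -> i / F C0 _: fires at position(s) 8: nevigibif
surface: nevigibif

cell POLE=du, CLASS=zo:
underlying: nefig-ip-sa
1. s -> z, t -> d / V _ V: no change
2. g -> k, v -> f, z -> s / _ #: no change
3. f -> v, p -> b / V _ V: fires at position(s) 3: nevigipsa
4. o -> e, u -> i / F C0 _: no change
surface: nevigipsa

cell POLE=vo, CLASS=zo:
underlying: nefig-mu-sa
1. s -> z, t -> d / V _ V: fires at position(s) 8: nefigmuza
2. g -> k, v -> f, z -> s / _ #: no change
3. f -> v, p -> b / V _ V: fires at position(s) 3: nevigmuza
4. o -> e, u -> i / F C0 _: fires at position(s) 7: nevigmiza
surface: nevigmiza

cell POLE=ne, CLASS=un:
underlying: nefig-ku-be
1. s -> z, t -> d / V _ V: no change
2. g -> k, v -> f, z -> s / _ #: no change
3. f -> v, p -> b / V _ V: fires at position(s) 3: nevigkube
4. o -> e, u -> i / F C0 _: fires at position(s) 7: nevigkibe
surface: nevigkibe

cell POLE=ma, CLASS=so:
underlying: nefig-av-uv
1. s -> z, t -> d / V _ V: no change
2. g -> k, v -> f, z -> s / _ #: fires at position(s) 9: nefigavuf
3. f -> v, p -> b / V _ V: fires at position(s) 3: nevigavuf
4. o -> e, u -> i / F C0 _: no change
surface: nevigavuf


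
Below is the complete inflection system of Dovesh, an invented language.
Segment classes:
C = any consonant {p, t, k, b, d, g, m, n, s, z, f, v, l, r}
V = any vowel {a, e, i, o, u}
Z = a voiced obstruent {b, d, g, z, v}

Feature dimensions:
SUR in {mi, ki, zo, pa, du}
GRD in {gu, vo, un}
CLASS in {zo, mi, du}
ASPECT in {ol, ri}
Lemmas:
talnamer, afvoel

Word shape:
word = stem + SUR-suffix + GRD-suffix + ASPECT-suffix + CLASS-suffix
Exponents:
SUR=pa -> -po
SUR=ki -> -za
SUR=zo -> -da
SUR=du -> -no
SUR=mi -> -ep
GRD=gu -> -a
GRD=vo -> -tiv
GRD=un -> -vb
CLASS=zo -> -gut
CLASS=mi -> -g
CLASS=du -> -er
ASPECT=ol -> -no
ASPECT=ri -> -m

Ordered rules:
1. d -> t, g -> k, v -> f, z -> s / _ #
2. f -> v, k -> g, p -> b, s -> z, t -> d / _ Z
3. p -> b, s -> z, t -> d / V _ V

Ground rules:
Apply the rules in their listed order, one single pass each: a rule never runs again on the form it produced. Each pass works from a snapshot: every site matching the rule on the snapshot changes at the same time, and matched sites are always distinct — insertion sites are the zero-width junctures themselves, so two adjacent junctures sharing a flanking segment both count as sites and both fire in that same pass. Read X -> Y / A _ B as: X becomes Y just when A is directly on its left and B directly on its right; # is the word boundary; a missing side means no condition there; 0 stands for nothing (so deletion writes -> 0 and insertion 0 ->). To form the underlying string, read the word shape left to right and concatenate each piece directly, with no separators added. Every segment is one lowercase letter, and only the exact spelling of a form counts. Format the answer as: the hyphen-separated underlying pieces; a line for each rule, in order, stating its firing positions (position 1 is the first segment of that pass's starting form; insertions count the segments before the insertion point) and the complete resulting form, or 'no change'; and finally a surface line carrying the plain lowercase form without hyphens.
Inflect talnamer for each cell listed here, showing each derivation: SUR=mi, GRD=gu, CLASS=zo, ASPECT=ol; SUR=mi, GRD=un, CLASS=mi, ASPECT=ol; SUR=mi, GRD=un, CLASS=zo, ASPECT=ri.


cell SUR=mi, GRD=gu, CLASS=zo, ASPECT=ol:
underlying: talnamer-ep-a-no-gut
1. d -> t, g -> k, v -> f, z -> s / _ #: no change
2. f -> v, k -> g, p -> b, s -> z, t -> d / _ Z: no change
3. p -> b, s -> z, t -> d / V _ V: fires at position(s) 10: talnamerebanogut
surface: talnamerebanogut

cell SUR=mi, GRD=un, CLASS=mi, ASPECT=ol:
underlying: talnamer-ep-vb-no-g
1. d -> t, g -> k, v -> f, z -> s / _ #: fires at position(s) 15: talnamerepvbnok
2. f -> v, k -> g, p -> b, s -> z, t -> d / _ Z: fires at position(s) 10: talnamerebvbnok
3. p -> b, s -> z, t -> d / V _ V: no change
surface: talnamerebvbnok

cell SUR=mi, GRD=un, CLASS=zo, ASPECT=ri:
underlying: talnamer-ep-vb-m-gut
1. d -> t, g -> k, v -> f, z -> s / _ #: no change
2. f -> v, k -> g, p -> b, s -> z, t -> d / _ Z: fires at position(s) 10: talnamerebvbmgut
3. p -> b, s -> z, t -> d / V _ V: no change
surface: talnamerebvbmgut


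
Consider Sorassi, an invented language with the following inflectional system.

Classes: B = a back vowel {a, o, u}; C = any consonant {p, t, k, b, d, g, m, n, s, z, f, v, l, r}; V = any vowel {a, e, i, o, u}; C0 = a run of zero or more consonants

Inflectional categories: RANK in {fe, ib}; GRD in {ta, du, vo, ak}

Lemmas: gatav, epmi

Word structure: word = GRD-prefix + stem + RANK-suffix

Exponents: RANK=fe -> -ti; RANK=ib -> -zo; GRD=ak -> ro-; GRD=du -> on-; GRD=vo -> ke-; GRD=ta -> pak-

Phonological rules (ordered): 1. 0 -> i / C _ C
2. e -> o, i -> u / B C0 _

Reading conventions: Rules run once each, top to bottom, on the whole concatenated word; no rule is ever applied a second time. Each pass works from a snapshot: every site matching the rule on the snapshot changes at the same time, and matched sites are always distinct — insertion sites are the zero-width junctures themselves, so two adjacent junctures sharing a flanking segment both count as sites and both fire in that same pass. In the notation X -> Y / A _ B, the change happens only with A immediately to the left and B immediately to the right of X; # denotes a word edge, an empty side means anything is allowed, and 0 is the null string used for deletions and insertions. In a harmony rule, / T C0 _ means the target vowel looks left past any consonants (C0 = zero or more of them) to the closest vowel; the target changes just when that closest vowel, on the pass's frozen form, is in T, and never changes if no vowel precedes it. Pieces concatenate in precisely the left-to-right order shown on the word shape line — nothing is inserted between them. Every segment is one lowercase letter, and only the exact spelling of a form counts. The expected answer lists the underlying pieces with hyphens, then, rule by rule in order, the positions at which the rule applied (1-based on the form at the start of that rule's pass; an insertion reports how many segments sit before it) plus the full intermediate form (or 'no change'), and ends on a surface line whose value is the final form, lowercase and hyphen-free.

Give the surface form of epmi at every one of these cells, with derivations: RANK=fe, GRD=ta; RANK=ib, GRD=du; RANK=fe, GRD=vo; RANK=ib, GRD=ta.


cell RANK=fe, GRD=ta:
underlying: pak-epmi-ti
1. 0 -> i / C _ C: inserts after position(s) 5: pakepimiti
2. e -> o, i -> u / B C0 _: fires at position(s) 4: pakopimiti
surface: pakopimiti

cell RANK=ib, GRD=du:
underlying: on-epmi-zo
1. 0 -> i / C _ C: inserts after position(s) 4: onepimizo
2. e -> o, i -> u / B C0 _: fires at position(s) 3: onopimizo
surface: onopimizo

cell RANK=fe, GRD=vo:
underlying: ke-epmi-ti
1. 0 -> i / C _ C: inserts after position(s) 4: keepimiti
2. e -> o, i -> u / B C0 _: no change
surface: keepimiti

cell RANK=ib, GRD=ta:
underlying: pak-epmi-zo
1. 0 -> i / C _ C: inserts after position(s) 5: pakepimizo
2. e -> o, i -> u / B C0 _: fires at position(s) 4: pakopimizo
surface: pakopimizo


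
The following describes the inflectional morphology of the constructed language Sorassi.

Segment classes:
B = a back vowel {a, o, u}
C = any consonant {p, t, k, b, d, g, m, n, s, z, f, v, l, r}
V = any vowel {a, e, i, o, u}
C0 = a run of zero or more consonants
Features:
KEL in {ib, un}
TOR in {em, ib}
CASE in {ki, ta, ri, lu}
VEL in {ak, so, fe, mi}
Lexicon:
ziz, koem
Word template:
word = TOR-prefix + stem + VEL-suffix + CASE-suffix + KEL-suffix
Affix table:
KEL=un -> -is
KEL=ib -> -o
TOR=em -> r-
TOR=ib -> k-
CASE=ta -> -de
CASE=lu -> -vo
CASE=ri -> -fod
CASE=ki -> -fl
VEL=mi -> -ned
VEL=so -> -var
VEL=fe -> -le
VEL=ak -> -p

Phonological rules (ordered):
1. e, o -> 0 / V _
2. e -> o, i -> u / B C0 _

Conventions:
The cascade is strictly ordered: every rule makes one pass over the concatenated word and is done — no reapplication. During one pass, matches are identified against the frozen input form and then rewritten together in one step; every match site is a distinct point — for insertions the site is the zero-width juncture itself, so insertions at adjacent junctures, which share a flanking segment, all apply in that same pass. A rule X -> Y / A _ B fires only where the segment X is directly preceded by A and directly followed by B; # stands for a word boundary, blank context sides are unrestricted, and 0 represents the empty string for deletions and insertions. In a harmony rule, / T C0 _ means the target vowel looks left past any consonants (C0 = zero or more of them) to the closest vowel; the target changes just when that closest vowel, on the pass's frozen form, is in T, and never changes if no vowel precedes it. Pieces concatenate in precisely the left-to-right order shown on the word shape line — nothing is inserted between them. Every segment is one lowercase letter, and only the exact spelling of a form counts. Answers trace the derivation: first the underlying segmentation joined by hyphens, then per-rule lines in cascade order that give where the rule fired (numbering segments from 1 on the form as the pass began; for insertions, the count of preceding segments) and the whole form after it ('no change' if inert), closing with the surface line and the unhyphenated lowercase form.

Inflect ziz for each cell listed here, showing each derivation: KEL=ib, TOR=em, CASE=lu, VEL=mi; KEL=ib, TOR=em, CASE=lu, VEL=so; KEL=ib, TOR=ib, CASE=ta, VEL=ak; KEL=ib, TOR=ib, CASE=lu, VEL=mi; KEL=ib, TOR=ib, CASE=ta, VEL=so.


cell KEL=ib, TOR=em, CASE=lu, VEL=mi:
underlying: r-ziz-ned-vo-o
1. e, o -> 0 / V _: fires at position(s) 10: rziznedvo
2. e -> o, i -> u / B C0 _: no change
surface: rziznedvo

cell KEL=ib, TOR=em, CASE=lu, VEL=so:
underlying: r-ziz-var-vo-o
1. e, o -> 0 / V _: fires at position(s) 10: rzizvarvo
2. e -> o, i -> u / B C0 _: no change
surface: rzizvarvo

cell KEL=ib, TOR=ib, CASE=ta, VEL=ak:
underlying: k-ziz-p-de-o
1. e, o -> 0 / V _: fires at position(s) 8: kzizpde
2. e -> o, i -> u / B C0 _: no change
surface: kzizpde

cell KEL=ib, TOR=ib, CASE=lu, VEL=mi:
underlying: k-ziz-ned-vo-o
1. e, o -> 0 / V _: fires at position(s) 10: kziznedvo
2. e -> o, i -> u / B C0 _: no change
surface: kziznedvo

cell KEL=ib, TOR=ib, CASE=ta, VEL=so:
underlying: k-ziz-var-de-o
1. e, o -> 0 / V _: fires at position(s) 10: kzizvarde
2. e -> o, i -> u / B C0 _: fires at position(s) 9: kzizvardo
surface: kzizvardo


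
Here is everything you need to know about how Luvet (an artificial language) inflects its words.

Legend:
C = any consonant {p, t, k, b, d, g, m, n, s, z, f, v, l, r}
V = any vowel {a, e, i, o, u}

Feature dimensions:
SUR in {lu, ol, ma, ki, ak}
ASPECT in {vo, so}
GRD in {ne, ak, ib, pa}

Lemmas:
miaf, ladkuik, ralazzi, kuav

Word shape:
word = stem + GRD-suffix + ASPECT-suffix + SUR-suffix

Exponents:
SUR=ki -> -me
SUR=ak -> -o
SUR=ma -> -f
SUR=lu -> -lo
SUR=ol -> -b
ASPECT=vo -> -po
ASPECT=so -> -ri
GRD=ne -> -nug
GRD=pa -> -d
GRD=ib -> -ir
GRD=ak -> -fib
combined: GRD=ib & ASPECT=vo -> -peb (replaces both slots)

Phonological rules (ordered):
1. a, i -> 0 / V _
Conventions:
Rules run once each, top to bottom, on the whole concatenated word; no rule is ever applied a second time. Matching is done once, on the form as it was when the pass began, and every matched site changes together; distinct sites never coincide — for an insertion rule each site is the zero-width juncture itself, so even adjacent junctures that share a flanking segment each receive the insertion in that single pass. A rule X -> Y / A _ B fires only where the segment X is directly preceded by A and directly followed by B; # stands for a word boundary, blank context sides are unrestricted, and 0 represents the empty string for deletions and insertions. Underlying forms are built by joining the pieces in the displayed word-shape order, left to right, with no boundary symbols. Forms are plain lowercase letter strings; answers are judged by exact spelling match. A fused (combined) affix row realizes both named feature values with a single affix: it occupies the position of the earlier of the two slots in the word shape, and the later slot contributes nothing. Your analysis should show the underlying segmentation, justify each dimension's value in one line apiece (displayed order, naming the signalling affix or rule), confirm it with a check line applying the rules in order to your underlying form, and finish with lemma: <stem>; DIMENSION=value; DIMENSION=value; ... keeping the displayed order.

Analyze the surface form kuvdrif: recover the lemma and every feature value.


underlying: kuav-d-ri-f
SUR=ma - signalled by the affix -f
ASPECT=so - signalled by the affix -ri
GRD=pa - signalled by the affix -d
check: kuavdrif -> kuvdrif
lemma: kuav; SUR=ma; ASPECT=so; GRD=pa


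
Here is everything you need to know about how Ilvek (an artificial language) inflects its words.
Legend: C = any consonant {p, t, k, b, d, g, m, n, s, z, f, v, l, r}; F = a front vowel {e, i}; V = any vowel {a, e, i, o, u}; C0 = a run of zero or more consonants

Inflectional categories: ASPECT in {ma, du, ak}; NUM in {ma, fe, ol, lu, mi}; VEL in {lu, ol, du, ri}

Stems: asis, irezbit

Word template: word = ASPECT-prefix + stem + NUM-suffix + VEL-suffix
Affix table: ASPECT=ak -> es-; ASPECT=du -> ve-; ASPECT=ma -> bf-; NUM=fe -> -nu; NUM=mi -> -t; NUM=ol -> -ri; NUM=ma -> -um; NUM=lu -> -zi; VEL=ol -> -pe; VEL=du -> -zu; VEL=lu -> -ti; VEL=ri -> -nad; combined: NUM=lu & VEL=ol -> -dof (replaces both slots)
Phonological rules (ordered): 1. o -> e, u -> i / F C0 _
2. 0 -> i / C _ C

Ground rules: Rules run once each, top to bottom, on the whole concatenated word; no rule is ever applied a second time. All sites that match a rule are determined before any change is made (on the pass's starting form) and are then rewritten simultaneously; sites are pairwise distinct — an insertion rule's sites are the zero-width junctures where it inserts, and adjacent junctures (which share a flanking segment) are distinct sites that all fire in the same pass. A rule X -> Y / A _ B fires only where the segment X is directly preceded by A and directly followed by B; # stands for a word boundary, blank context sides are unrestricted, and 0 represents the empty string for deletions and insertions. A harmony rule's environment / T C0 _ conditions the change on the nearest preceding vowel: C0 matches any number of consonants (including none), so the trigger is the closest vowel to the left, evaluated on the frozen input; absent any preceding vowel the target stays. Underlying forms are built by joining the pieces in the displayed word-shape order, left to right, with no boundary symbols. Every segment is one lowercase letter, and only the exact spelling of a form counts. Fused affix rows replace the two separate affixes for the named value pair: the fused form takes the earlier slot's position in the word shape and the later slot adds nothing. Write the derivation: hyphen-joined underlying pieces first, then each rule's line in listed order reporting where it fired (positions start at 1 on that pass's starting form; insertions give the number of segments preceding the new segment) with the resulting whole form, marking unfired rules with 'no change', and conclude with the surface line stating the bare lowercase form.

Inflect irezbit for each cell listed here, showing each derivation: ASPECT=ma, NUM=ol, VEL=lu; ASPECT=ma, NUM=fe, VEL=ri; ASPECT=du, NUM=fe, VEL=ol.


cell ASPECT=ma, NUM=ol, VEL=lu:
underlying: bf-irezbit-ri-ti
1. o -> e, u -> i / F C0 _: no change
2. 0 -> i / C _ C: inserts after position(s) 1, 6, 9: bifirezibitiriti
surface: bifirezibitiriti

cell ASPECT=ma, NUM=fe, VEL=ri:
underlying: bf-irezbit-nu-nad
1. o -> e, u -> i / F C0 _: fires at position(s) 11: bfirezbitninad
2. 0 -> i / C _ C: inserts after position(s) 1, 6, 9: bifirezibitininad
surface: bifirezibitininad

cell ASPECT=du, NUM=fe, VEL=ol:
underlying: ve-irezbit-nu-pe
1. o -> e, u -> i / F C0 _: fires at position(s) 11: veirezbitnipe
2. 0 -> i / C _ C: inserts after position(s) 6, 9: veirezibitinipe
surface: veirezibitinipe


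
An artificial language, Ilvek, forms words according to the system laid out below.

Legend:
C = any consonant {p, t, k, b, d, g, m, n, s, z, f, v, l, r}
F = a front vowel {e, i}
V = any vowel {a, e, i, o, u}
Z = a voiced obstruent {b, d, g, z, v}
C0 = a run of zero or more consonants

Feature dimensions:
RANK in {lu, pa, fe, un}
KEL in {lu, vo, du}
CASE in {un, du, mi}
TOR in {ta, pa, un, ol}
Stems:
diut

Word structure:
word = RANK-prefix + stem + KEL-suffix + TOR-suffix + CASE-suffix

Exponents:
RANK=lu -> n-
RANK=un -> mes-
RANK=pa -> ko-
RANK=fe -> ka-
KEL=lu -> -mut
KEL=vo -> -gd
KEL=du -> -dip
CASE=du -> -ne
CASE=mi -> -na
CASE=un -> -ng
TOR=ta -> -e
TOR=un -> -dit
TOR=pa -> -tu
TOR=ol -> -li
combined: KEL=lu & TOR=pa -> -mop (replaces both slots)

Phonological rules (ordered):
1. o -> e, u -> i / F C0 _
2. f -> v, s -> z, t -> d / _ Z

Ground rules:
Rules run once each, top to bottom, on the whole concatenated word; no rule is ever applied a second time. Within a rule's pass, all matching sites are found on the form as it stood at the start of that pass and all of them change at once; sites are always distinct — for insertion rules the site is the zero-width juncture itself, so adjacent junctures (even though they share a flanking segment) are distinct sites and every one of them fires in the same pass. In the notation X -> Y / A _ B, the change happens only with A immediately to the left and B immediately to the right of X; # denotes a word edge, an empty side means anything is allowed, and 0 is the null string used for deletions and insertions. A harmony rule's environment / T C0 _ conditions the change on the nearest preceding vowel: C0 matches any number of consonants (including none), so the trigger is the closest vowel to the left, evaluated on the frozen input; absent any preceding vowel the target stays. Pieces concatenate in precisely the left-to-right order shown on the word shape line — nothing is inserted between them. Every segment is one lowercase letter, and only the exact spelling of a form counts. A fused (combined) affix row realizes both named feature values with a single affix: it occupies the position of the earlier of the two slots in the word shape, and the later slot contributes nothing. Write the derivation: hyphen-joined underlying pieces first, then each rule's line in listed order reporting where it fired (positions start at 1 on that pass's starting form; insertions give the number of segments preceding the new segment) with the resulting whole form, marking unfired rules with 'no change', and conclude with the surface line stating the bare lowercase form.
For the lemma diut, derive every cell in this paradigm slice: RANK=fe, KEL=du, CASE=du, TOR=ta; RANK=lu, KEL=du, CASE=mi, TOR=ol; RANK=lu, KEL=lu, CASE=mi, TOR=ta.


cell RANK=fe, KEL=du, CASE=du, TOR=ta:
underlying: ka-diut-dip-e-ne
1. o -> e, u -> i / F C0 _: fires at position(s) 5: kadiitdipene
2. f -> v, s -> z, t -> d / _ Z: fires at position(s) 6: kadiiddipene
surface: kadiiddipene

cell RANK=lu, KEL=du, CASE=mi, TOR=ol:
underlying: n-diut-dip-li-na
1. o -> e, u -> i / F C0 _: fires at position(s) 4: ndiitdiplina
2. f -> v, s -> z, t -> d / _ Z: fires at position(s) 5: ndiiddiplina
surface: ndiiddiplina

cell RANK=lu, KEL=lu, CASE=mi, TOR=ta:
underlying: n-diut-mut-e-na
1. o -> e, u -> i / F C0 _: fires at position(s) 4: ndiitmutena
2. f -> v, s -> z, t -> d / _ Z: no change
surface: ndiitmutena


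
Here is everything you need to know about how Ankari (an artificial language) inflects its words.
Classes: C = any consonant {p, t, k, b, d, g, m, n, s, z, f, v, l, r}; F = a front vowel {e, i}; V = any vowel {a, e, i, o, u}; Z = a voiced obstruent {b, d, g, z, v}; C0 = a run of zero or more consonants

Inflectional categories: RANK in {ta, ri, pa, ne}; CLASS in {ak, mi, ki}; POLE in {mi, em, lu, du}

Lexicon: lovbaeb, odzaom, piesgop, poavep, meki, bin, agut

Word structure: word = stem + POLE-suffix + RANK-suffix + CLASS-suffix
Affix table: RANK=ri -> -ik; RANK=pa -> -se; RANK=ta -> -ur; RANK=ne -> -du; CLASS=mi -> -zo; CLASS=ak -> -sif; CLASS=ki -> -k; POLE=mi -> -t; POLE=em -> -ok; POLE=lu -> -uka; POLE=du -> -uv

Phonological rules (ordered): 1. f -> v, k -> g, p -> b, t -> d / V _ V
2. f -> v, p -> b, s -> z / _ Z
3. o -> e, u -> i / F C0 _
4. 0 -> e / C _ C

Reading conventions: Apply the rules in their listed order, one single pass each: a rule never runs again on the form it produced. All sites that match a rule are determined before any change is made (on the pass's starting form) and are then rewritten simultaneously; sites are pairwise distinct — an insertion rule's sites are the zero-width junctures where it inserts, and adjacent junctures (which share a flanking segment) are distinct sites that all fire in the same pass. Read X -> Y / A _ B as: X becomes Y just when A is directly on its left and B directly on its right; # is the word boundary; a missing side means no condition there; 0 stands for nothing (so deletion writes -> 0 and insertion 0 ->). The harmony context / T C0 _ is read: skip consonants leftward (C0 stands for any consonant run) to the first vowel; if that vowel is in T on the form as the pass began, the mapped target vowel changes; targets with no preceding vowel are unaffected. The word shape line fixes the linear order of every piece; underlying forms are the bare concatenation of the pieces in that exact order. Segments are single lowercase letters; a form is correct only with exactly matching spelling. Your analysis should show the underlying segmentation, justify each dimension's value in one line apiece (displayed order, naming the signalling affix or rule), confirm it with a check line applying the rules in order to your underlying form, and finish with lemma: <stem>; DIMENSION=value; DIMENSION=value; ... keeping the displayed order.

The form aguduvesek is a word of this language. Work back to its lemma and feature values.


underlying: agut-uv-se-k
RANK=pa - signalled by the affix -se
CLASS=ki - signalled by the affix -k
POLE=du - signalled by the affix -uv
check: agutuvsek -> aguduvsek -> aguduvsek -> aguduvsek -> aguduvesek
lemma: agut; RANK=pa; CLASS=ki; POLE=du
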